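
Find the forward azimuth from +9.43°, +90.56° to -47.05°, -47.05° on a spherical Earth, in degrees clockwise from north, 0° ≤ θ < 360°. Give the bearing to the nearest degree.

Δλ = -47.05 − 90.56 = -137.61°.
θ = atan2( sin Δλ · cos φ₂ , cos φ₁ · sin φ₂ − sin φ₁ · cos φ₂ · cos Δλ )
  = atan2(-0.45935, -0.63961) = -144.315° → normalised to [0°, 360°): 215.685°.

216°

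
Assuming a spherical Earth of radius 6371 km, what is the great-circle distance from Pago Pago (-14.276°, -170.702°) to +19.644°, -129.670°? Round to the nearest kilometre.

Δλ = -129.670 − -170.702 = 41.032°.
Δφ = 19.644 − -14.276 = 33.920°.
a = sin²(Δφ/2) + cos φ₁ · cos φ₂ · sin²(Δλ/2) = 0.197199.
c = 2·atan2(√a, √(1−a)) = 0.92027 rad → d = 6371·c ≈ 5863.06 km.

5863 km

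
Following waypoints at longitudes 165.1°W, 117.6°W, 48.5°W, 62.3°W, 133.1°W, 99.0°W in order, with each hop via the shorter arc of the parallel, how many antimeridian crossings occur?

0

Leg 1: -165.1° → -117.6°, shortest Δλ = 47.5° (east) — does not cross 180°.
Leg 2: -117.6° → -48.5°, shortest Δλ = 69.1° (east) — does not cross 180°.
Leg 3: -48.5° → -62.3°, shortest Δλ = -13.8° (west) — does not cross 180°.
Leg 4: -62.3° → -133.1°, shortest Δλ = -70.8° (west) — does not cross 180°.
Leg 5: -133.1° → -99.0°, shortest Δλ = 34.1° (east) — does not cross 180°.
Total crossings: 0.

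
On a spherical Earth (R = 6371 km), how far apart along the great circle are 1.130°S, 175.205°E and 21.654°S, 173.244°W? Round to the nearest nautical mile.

Δλ = -173.244 − 175.205 = -348.449°; wrapped into (−180°, 180°]: 11.551°.
Δφ = -21.654 − -1.130 = -20.524°.
a = sin²(Δφ/2) + cos φ₁ · cos φ₂ · sin²(Δλ/2) = 0.041147.
c = 2·atan2(√a, √(1−a)) = 0.40853 rad → d = 6371·c ≈ 2602.75 km ≈ 1405.37 nmi.

1405 nmi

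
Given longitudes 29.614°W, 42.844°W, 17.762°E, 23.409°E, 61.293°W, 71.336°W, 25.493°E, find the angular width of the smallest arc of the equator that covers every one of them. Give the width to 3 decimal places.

96.829°

Sort the longitudes: -71.336°, -61.293°, -42.844°, -29.614°, +17.762°, +23.409°, +25.493°.
Eastward gaps between consecutive values (wrapping around): 10.043°, 18.449°, 13.230°, 47.376°, 5.647°, 2.084°, 263.171°.
Largest gap = 263.171° ⇒ minimal covering band is its complement: 360° − 263.171° = 96.829°.
Band runs from -71.336° eastward to +25.493°.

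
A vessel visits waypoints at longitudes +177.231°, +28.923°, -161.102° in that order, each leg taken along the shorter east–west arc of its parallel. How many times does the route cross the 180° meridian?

1

Leg 1: +177.231° → +28.923°, shortest Δλ = -148.308° (west) — does not cross 180°.
Leg 2: +28.923° → -161.102°, shortest Δλ = 169.975° (east) — crosses 180°.
Total crossings: 1.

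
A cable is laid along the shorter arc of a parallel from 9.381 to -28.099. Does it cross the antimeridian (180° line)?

No

Signed shortest Δλ = ((-28.099 − 9.381 + 180) mod 360) − 180 = -37.48°.
Going west by 37.48° from +9.381° reaches -28.099° without touching 180°.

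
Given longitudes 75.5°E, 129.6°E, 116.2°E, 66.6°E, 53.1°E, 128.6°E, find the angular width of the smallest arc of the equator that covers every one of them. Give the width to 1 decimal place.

Sort the longitudes: +53.1°, +66.6°, +75.5°, +116.2°, +128.6°, +129.6°.
Eastward gaps between consecutive values (wrapping around): 13.5°, 8.9°, 40.7°, 12.4°, 1.0°, 283.5°.
Largest gap = 283.5° ⇒ minimal covering band is its complement: 360° − 283.5° = 76.5°.
Band runs from +53.1° eastward to +129.6°.

76.5°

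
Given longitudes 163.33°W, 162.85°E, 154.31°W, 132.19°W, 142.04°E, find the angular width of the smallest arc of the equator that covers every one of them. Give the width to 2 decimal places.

85.77°

Sort the longitudes: -163.33°, -154.31°, -132.19°, +142.04°, +162.85°.
Eastward gaps between consecutive values (wrapping around): 9.02°, 22.12°, 274.23°, 20.81°, 33.82°.
Largest gap = 274.23° ⇒ minimal covering band is its complement: 360° − 274.23° = 85.77°.
Band runs from +142.04° eastward to -132.19°, crossing the antimeridian.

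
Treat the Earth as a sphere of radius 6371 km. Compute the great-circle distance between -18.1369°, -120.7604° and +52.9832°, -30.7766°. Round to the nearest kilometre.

Δλ = -30.7766 − -120.7604 = 89.9838°.
Δφ = 52.9832 − -18.1369 = 71.1201°.
a = sin²(Δφ/2) + cos φ₁ · cos φ₂ · sin²(Δλ/2) = 0.624195.
c = 2·atan2(√a, √(1−a)) = 1.82181 rad → d = 6371·c ≈ 11606.77 km.

11607 km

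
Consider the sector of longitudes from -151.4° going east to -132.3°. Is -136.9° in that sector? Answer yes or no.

Band width going east from -151.4° to -132.3°: ((-132.3 − -151.4) mod 360) = 19.1°.
Offset of -136.9° east of the west edge: ((-136.9 − -151.4) mod 360) = 14.5°.
14.5° ≤ 19.1° ⇒ inside.

Yes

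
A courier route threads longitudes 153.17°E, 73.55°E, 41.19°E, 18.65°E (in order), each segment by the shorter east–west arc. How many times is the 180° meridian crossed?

0

Leg 1: +153.17° → +73.55°, shortest Δλ = -79.62° (west) — does not cross 180°.
Leg 2: +73.55° → +41.19°, shortest Δλ = -32.36° (west) — does not cross 180°.
Leg 3: +41.19° → +18.65°, shortest Δλ = -22.54° (west) — does not cross 180°.
Total crossings: 0.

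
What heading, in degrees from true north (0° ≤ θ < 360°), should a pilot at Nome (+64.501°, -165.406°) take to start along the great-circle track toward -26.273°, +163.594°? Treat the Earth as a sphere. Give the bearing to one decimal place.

Δλ = 163.594 − -165.406 = 329.000°; wrapped into (−180°, 180°]: -31.000°.
θ = atan2( sin Δλ · cos φ₂ , cos φ₁ · sin φ₂ − sin φ₁ · cos φ₂ · cos Δλ )
  = atan2(-0.46183, -0.88431) = -152.424° → normalised to [0°, 360°): 207.576°.

207.6°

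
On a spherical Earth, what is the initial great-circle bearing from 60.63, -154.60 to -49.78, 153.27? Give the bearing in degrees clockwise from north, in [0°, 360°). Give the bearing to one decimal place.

Δλ = 153.27 − -154.60 = 307.87°; wrapped into (−180°, 180°]: -52.13°.
θ = atan2( sin Δλ · cos φ₂ , cos φ₁ · sin φ₂ − sin φ₁ · cos φ₂ · cos Δλ )
  = atan2(-0.50974, -0.71994) = -144.700° → normalised to [0°, 360°): 215.300°.

215.3°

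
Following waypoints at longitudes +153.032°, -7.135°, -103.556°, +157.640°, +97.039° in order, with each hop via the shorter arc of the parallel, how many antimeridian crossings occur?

1

Leg 1: +153.032° → -7.135°, shortest Δλ = -160.167° (west) — does not cross 180°.
Leg 2: -7.135° → -103.556°, shortest Δλ = -96.421° (west) — does not cross 180°.
Leg 3: -103.556° → +157.640°, shortest Δλ = -98.804° (west) — crosses 180°.
Leg 4: +157.640° → +97.039°, shortest Δλ = -60.601° (west) — does not cross 180°.
Total crossings: 1.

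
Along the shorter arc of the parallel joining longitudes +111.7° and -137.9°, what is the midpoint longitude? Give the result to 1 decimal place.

+166.9°

Signed shortest Δλ from +111.7° to -137.9° is +110.4°.
Midpoint longitude = +111.7° + (+110.4°)/2 = +111.7° + 55.2° = +166.9°.
(The naïve average (+111.7 + -137.9)/2 = -13.1° is on the wrong side of the globe.)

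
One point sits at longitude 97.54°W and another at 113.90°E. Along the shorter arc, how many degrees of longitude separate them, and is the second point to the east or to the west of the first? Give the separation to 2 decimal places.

148.56° west

Raw difference: 113.90 − -97.54 = 211.44°.
Normalise into (−180°, 180°]: 211.44° − 360° = -148.56°.
Negative ⇒ the second point lies to the west; separation 148.56°.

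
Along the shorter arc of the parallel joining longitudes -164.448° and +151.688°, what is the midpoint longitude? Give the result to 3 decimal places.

+173.620°

Signed shortest Δλ from -164.448° to +151.688° is -43.864°.
Midpoint longitude = -164.448° + (-43.864°)/2 = -164.448° − 21.932° = -186.380°.
Normalise into (−180°, 180°]: +173.620°.
(The naïve average (-164.448 + +151.688)/2 = -6.38° is on the wrong side of the globe.)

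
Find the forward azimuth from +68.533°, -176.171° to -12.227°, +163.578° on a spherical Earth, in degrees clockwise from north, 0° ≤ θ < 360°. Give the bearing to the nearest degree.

Δλ = 163.578 − -176.171 = 339.749°; wrapped into (−180°, 180°]: -20.251°.
θ = atan2( sin Δλ · cos φ₂ , cos φ₁ · sin φ₂ − sin φ₁ · cos φ₂ · cos Δλ )
  = atan2(-0.33828, -0.93080) = -160.027° → normalised to [0°, 360°): 199.973°.

200°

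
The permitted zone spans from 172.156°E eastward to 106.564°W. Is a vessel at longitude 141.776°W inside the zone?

Band width going east from +172.156° to -106.564°: ((-106.564 − 172.156) mod 360) = 81.280°.
Offset of -141.776° east of the west edge: ((-141.776 − 172.156) mod 360) = 46.068°.
46.068° ≤ 81.280° ⇒ inside.

Yes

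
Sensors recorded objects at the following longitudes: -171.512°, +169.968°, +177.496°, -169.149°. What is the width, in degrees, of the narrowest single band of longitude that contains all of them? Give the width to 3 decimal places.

20.883°

Sort the longitudes: -171.512°, -169.149°, +169.968°, +177.496°.
Eastward gaps between consecutive values (wrapping around): 2.363°, 339.117°, 7.528°, 10.992°.
Largest gap = 339.117° ⇒ minimal covering band is its complement: 360° − 339.117° = 20.883°.
Band runs from +169.968° eastward to -169.149°, crossing the antimeridian.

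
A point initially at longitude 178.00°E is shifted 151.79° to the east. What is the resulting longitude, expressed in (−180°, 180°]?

Start at +178.00°; shift +151.79° → +329.79°.
+329.79° lies outside (−180°, 180°]; subtract 360° → -30.21°.

30.21°W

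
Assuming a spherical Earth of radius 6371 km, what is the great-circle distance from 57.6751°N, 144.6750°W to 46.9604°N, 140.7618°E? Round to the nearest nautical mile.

Δλ = 140.7618 − -144.6750 = 285.4368°; wrapped into (−180°, 180°]: -74.5632°.
Δφ = 46.9604 − 57.6751 = -10.7147°.
a = sin²(Δφ/2) + cos φ₁ · cos φ₂ · sin²(Δλ/2) = 0.142621.
c = 2·atan2(√a, √(1−a)) = 0.77452 rad → d = 6371·c ≈ 4934.46 km ≈ 2664.40 nmi.

2664 nmi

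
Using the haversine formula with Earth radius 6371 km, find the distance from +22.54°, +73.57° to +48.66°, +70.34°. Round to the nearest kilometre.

2918 km

Δλ = 70.34 − 73.57 = -3.23°.
Δφ = 48.66 − 22.54 = 26.12°.
a = sin²(Δφ/2) + cos φ₁ · cos φ₂ · sin²(Δλ/2) = 0.051548.
c = 2·atan2(√a, √(1−a)) = 0.45808 rad → d = 6371·c ≈ 2918.41 km.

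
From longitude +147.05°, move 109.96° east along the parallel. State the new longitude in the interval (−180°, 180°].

-102.99°

Start at +147.05°; shift +109.96° → +257.01°.
+257.01° lies outside (−180°, 180°]; subtract 360° → -102.99°.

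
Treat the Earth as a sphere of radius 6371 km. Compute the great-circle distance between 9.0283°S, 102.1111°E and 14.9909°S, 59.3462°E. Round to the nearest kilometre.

Δλ = 59.3462 − 102.1111 = -42.7649°.
Δφ = -14.9909 − -9.0283 = -5.9626°.
a = sin²(Δφ/2) + cos φ₁ · cos φ₂ · sin²(Δλ/2) = 0.129517.
c = 2·atan2(√a, √(1−a)) = 0.73629 rad → d = 6371·c ≈ 4690.90 km.

4691 km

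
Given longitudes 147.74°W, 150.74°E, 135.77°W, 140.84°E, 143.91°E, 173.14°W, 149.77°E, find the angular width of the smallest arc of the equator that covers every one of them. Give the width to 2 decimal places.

83.39°

Sort the longitudes: -173.14°, -147.74°, -135.77°, +140.84°, +143.91°, +149.77°, +150.74°.
Eastward gaps between consecutive values (wrapping around): 25.40°, 11.97°, 276.61°, 3.07°, 5.86°, 0.97°, 36.12°.
Largest gap = 276.61° ⇒ minimal covering band is its complement: 360° − 276.61° = 83.39°.
Band runs from +140.84° eastward to -135.77°, crossing the antimeridian.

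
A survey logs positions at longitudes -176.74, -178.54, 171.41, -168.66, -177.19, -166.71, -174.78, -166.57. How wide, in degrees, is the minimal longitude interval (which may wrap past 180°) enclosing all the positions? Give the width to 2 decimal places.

22.02°

Sort the longitudes: -178.54°, -177.19°, -176.74°, -174.78°, -168.66°, -166.71°, -166.57°, +171.41°.
Eastward gaps between consecutive values (wrapping around): 1.35°, 0.45°, 1.96°, 6.12°, 1.95°, 0.14°, 337.98°, 10.05°.
Largest gap = 337.98° ⇒ minimal covering band is its complement: 360° − 337.98° = 22.02°.
Band runs from +171.41° eastward to -166.57°, crossing the antimeridian.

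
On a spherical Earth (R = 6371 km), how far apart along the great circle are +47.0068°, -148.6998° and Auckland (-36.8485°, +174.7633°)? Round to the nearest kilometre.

10009 km

Δλ = 174.7633 − -148.6998 = 323.4631°; wrapped into (−180°, 180°]: -36.5369°.
Δφ = -36.8485 − 47.0068 = -83.8553°.
a = sin²(Δφ/2) + cos φ₁ · cos φ₂ · sin²(Δλ/2) = 0.500101.
c = 2·atan2(√a, √(1−a)) = 1.57100 rad → d = 6371·c ≈ 10008.82 km.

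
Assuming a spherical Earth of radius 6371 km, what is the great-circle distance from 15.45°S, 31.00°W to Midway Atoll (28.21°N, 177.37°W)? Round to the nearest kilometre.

16282 km

Δλ = -177.37 − -31.00 = -146.37°.
Δφ = 28.21 − -15.45 = 43.66°.
a = sin²(Δφ/2) + cos φ₁ · cos φ₂ · sin²(Δλ/2) = 0.916572.
c = 2·atan2(√a, √(1−a)) = 2.55557 rad → d = 6371·c ≈ 16281.51 km.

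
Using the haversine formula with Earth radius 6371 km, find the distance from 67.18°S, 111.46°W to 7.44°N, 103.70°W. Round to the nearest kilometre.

8321 km

Δλ = -103.70 − -111.46 = 7.76°.
Δφ = 7.44 − -67.18 = 74.62°.
a = sin²(Δφ/2) + cos φ₁ · cos φ₂ · sin²(Δλ/2) = 0.369151.
c = 2·atan2(√a, √(1−a)) = 1.30602 rad → d = 6371·c ≈ 8320.62 km.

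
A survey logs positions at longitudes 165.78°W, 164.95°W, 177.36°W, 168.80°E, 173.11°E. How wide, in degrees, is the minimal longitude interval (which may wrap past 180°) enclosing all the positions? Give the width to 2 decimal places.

Sort the longitudes: -177.36°, -165.78°, -164.95°, +168.80°, +173.11°.
Eastward gaps between consecutive values (wrapping around): 11.58°, 0.83°, 333.75°, 4.31°, 9.53°.
Largest gap = 333.75° ⇒ minimal covering band is its complement: 360° − 333.75° = 26.25°.
Band runs from +168.80° eastward to -164.95°, crossing the antimeridian.

26.25°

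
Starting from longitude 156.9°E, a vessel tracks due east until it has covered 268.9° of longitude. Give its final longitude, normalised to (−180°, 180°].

65.8°E

Start at +156.9°; shift +268.9° → +425.8°.
+425.8° lies outside (−180°, 180°]; subtract 360° → +65.8°.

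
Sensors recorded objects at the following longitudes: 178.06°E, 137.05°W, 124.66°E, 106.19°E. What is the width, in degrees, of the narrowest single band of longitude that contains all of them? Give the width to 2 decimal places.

116.76°

Sort the longitudes: -137.05°, +106.19°, +124.66°, +178.06°.
Eastward gaps between consecutive values (wrapping around): 243.24°, 18.47°, 53.40°, 44.89°.
Largest gap = 243.24° ⇒ minimal covering band is its complement: 360° − 243.24° = 116.76°.
Band runs from +106.19° eastward to -137.05°, crossing the antimeridian.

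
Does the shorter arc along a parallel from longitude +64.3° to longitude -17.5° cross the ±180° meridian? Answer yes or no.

Signed shortest Δλ = ((-17.5 − 64.3 + 180) mod 360) − 180 = -81.8°.
Going west by 81.8° from +64.3° reaches -17.5° without touching 180°.

No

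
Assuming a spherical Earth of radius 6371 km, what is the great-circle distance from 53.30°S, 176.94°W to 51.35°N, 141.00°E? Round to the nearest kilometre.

Δλ = 141.00 − -176.94 = 317.94°; wrapped into (−180°, 180°]: -42.06°.
Δφ = 51.35 − -53.30 = 104.65°.
a = sin²(Δφ/2) + cos φ₁ · cos φ₂ · sin²(Δλ/2) = 0.674524.
c = 2·atan2(√a, √(1−a)) = 1.92735 rad → d = 6371·c ≈ 12279.15 km.

12279 km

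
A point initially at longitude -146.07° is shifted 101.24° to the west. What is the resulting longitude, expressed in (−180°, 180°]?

Start at -146.07°; shift −101.24° → -247.31°.
-247.31° lies outside (−180°, 180°]; add 360° → +112.69°.

+112.69°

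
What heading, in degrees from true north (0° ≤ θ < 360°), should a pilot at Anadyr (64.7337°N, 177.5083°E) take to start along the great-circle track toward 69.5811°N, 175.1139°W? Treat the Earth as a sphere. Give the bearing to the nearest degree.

27°

Δλ = -175.1139 − 177.5083 = -352.6222°; wrapped into (−180°, 180°]: 7.3778°.
θ = atan2( sin Δλ · cos φ₂ , cos φ₁ · sin φ₂ − sin φ₁ · cos φ₂ · cos Δλ )
  = atan2(0.04480, 0.08711) = 27.215° → normalised to [0°, 360°): 27.215°.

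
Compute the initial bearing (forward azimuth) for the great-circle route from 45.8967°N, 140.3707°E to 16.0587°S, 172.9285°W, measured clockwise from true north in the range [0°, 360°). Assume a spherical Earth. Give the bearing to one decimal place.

Δλ = -172.9285 − 140.3707 = -313.2992°; wrapped into (−180°, 180°]: 46.7008°.
θ = atan2( sin Δλ · cos φ₂ , cos φ₁ · sin φ₂ − sin φ₁ · cos φ₂ · cos Δλ )
  = atan2(0.69938, -0.66577) = 133.589° → normalised to [0°, 360°): 133.589°.

133.6°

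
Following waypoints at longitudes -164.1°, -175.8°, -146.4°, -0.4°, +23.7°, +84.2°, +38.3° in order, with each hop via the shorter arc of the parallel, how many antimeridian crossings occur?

0

Leg 1: -164.1° → -175.8°, shortest Δλ = -11.7° (west) — does not cross 180°.
Leg 2: -175.8° → -146.4°, shortest Δλ = 29.4° (east) — does not cross 180°.
Leg 3: -146.4° → -0.4°, shortest Δλ = 146.0° (east) — does not cross 180°.
Leg 4: -0.4° → +23.7°, shortest Δλ = 24.1° (east) — does not cross 180°.
Leg 5: +23.7° → +84.2°, shortest Δλ = 60.5° (east) — does not cross 180°.
Leg 6: +84.2° → +38.3°, shortest Δλ = -45.9° (west) — does not cross 180°.
Total crossings: 0.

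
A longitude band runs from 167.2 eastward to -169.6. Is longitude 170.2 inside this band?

Yes

Band width going east from +167.2° to -169.6°: ((-169.6 − 167.2) mod 360) = 23.2°.
Offset of +170.2° east of the west edge: ((170.2 − 167.2) mod 360) = 3.0°.
3.0° ≤ 23.2° ⇒ inside.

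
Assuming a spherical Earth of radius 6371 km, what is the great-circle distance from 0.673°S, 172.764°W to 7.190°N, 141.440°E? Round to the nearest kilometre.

Δλ = 141.440 − -172.764 = 314.204°; wrapped into (−180°, 180°]: -45.796°.
Δφ = 7.190 − -0.673 = 7.863°.
a = sin²(Δφ/2) + cos φ₁ · cos φ₂ · sin²(Δλ/2) = 0.154893.
c = 2·atan2(√a, √(1−a)) = 0.80901 rad → d = 6371·c ≈ 5154.21 km.

5154 km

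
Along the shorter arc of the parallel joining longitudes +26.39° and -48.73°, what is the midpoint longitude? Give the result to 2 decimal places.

Signed shortest Δλ from +26.39° to -48.73° is -75.12°.
Midpoint longitude = +26.39° + (-75.12°)/2 = +26.39° − 37.56° = -11.17°.

-11.17°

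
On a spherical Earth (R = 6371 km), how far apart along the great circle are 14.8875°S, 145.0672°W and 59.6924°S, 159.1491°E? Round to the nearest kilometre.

Δλ = 159.1491 − -145.0672 = 304.2163°; wrapped into (−180°, 180°]: -55.7837°.
Δφ = -59.6924 − -14.8875 = -44.8049°.
a = sin²(Δφ/2) + cos φ₁ · cos φ₂ · sin²(Δλ/2) = 0.251974.
c = 2·atan2(√a, √(1−a)) = 1.05175 rad → d = 6371·c ≈ 6700.70 km.

6701 km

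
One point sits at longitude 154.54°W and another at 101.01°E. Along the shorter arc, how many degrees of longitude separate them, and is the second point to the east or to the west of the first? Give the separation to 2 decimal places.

104.45° west

Raw difference: 101.01 − -154.54 = 255.55°.
Normalise into (−180°, 180°]: 255.55° − 360° = -104.45°.
Negative ⇒ the second point lies to the west; separation 104.45°.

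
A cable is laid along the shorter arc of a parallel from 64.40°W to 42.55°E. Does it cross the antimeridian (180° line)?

No

Signed shortest Δλ = ((42.55 − -64.40 + 180) mod 360) − 180 = 106.95°.
Going east by 106.95° from -64.40° reaches +42.55° without touching 180°.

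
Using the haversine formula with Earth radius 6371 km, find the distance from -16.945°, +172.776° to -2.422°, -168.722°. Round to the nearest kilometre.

2588 km

Δλ = -168.722 − 172.776 = -341.498°; wrapped into (−180°, 180°]: 18.502°.
Δφ = -2.422 − -16.945 = 14.523°.
a = sin²(Δφ/2) + cos φ₁ · cos φ₂ · sin²(Δλ/2) = 0.040676.
c = 2·atan2(√a, √(1−a)) = 0.40615 rad → d = 6371·c ≈ 2587.60 km.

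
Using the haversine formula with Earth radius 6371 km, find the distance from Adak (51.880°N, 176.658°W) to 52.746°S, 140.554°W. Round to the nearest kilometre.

Δλ = -140.554 − -176.658 = 36.104°.
Δφ = -52.746 − 51.880 = -104.626°.
a = sin²(Δφ/2) + cos φ₁ · cos φ₂ · sin²(Δλ/2) = 0.662138.
c = 2·atan2(√a, √(1−a)) = 1.90104 rad → d = 6371·c ≈ 12111.54 km.

12112 km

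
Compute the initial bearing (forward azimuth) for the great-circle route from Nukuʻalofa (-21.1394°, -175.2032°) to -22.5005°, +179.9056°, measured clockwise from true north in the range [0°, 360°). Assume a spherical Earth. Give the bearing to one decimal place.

252.4°

Δλ = 179.9056 − -175.2032 = 355.1088°; wrapped into (−180°, 180°]: -4.8912°.
θ = atan2( sin Δλ · cos φ₂ , cos φ₁ · sin φ₂ − sin φ₁ · cos φ₂ · cos Δλ )
  = atan2(-0.07877, -0.02497) = -107.586° → normalised to [0°, 360°): 252.414°.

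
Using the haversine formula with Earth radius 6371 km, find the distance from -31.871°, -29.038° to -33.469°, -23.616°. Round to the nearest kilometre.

Δλ = -23.616 − -29.038 = 5.422°.
Δφ = -33.469 − -31.871 = -1.598°.
a = sin²(Δφ/2) + cos φ₁ · cos φ₂ · sin²(Δλ/2) = 0.001779.
c = 2·atan2(√a, √(1−a)) = 0.08439 rad → d = 6371·c ≈ 537.64 km.

538 km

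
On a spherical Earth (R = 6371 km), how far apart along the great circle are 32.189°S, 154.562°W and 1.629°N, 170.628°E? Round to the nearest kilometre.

Δλ = 170.628 − -154.562 = 325.190°; wrapped into (−180°, 180°]: -34.810°.
Δφ = 1.629 − -32.189 = 33.818°.
a = sin²(Δφ/2) + cos φ₁ · cos φ₂ · sin²(Δλ/2) = 0.160287.
c = 2·atan2(√a, √(1−a)) = 0.82382 rad → d = 6371·c ≈ 5248.53 km.

5249 km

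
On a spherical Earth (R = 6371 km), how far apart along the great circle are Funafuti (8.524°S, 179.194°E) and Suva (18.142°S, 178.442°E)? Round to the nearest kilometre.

Δλ = 178.442 − 179.194 = -0.752°.
Δφ = -18.142 − -8.524 = -9.618°.
a = sin²(Δφ/2) + cos φ₁ · cos φ₂ · sin²(Δλ/2) = 0.007069.
c = 2·atan2(√a, √(1−a)) = 0.16835 rad → d = 6371·c ≈ 1072.55 km.

1073 km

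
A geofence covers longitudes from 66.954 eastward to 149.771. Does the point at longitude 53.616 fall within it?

Band width going east from +66.954° to +149.771°: ((149.771 − 66.954) mod 360) = 82.817°.
Offset of +53.616° east of the west edge: ((53.616 − 66.954) mod 360) = 346.662°.
346.662° > 82.817° ⇒ outside.

No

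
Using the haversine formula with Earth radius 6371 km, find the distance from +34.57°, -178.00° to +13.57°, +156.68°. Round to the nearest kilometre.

Δλ = 156.68 − -178.00 = 334.68°; wrapped into (−180°, 180°]: -25.32°.
Δφ = 13.57 − 34.57 = -21.00°.
a = sin²(Δφ/2) + cos φ₁ · cos φ₂ · sin²(Δλ/2) = 0.071658.
c = 2·atan2(√a, √(1−a)) = 0.54199 rad → d = 6371·c ≈ 3453.01 km.

3453 km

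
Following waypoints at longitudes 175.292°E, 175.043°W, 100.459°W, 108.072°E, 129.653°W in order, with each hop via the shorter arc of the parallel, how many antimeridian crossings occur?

Leg 1: +175.292° → -175.043°, shortest Δλ = 9.665° (east) — crosses 180°.
Leg 2: -175.043° → -100.459°, shortest Δλ = 74.584° (east) — does not cross 180°.
Leg 3: -100.459° → +108.072°, shortest Δλ = -151.469° (west) — crosses 180°.
Leg 4: +108.072° → -129.653°, shortest Δλ = 122.275° (east) — crosses 180°.
Total crossings: 3.

3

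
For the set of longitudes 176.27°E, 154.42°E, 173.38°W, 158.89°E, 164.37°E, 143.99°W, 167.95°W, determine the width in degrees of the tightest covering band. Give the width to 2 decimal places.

61.59°

Sort the longitudes: -173.38°, -167.95°, -143.99°, +154.42°, +158.89°, +164.37°, +176.27°.
Eastward gaps between consecutive values (wrapping around): 5.43°, 23.96°, 298.41°, 4.47°, 5.48°, 11.90°, 10.35°.
Largest gap = 298.41° ⇒ minimal covering band is its complement: 360° − 298.41° = 61.59°.
Band runs from +154.42° eastward to -143.99°, crossing the antimeridian.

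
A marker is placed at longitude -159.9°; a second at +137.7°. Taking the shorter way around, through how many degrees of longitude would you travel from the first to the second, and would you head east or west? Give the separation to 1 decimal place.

Raw difference: 137.7 − -159.9 = 297.6°.
Normalise into (−180°, 180°]: 297.6° − 360° = -62.4°.
Negative ⇒ the second point lies to the west; separation 62.4°.

62.4° west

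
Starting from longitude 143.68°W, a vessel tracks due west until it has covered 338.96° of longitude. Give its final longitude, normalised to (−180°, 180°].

Start at -143.68°; shift −338.96° → -482.64°.
-482.64° lies outside (−180°, 180°]; add 360° → -122.64°.

122.64°W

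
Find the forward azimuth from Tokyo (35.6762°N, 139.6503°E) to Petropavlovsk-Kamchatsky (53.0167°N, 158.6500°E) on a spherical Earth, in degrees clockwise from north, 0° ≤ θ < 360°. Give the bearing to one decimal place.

Δλ = 158.6500 − 139.6503 = 18.9997°.
θ = atan2( sin Δλ · cos φ₂ , cos φ₁ · sin φ₂ − sin φ₁ · cos φ₂ · cos Δλ )
  = atan2(0.19585, 0.31716) = 31.696° → normalised to [0°, 360°): 31.696°.

31.7°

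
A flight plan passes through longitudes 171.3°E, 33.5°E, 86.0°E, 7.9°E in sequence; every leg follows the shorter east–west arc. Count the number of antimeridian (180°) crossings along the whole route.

Leg 1: +171.3° → +33.5°, shortest Δλ = -137.8° (west) — does not cross 180°.
Leg 2: +33.5° → +86.0°, shortest Δλ = 52.5° (east) — does not cross 180°.
Leg 3: +86.0° → +7.9°, shortest Δλ = -78.1° (west) — does not cross 180°.
Total crossings: 0.

0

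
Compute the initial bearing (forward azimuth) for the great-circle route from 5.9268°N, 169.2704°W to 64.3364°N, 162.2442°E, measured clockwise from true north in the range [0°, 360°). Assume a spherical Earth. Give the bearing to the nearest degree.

Δλ = 162.2442 − -169.2704 = 331.5146°; wrapped into (−180°, 180°]: -28.4854°.
θ = atan2( sin Δλ · cos φ₂ , cos φ₁ · sin φ₂ − sin φ₁ · cos φ₂ · cos Δλ )
  = atan2(-0.20655, 0.85723) = -13.547° → normalised to [0°, 360°): 346.453°.

346°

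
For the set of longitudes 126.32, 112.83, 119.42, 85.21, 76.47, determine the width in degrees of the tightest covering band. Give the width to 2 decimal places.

Sort the longitudes: +76.47°, +85.21°, +112.83°, +119.42°, +126.32°.
Eastward gaps between consecutive values (wrapping around): 8.74°, 27.62°, 6.59°, 6.90°, 310.15°.
Largest gap = 310.15° ⇒ minimal covering band is its complement: 360° − 310.15° = 49.85°.
Band runs from +76.47° eastward to +126.32°.

49.85°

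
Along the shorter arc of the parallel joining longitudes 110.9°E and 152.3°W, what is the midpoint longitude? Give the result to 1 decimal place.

Signed shortest Δλ from +110.9° to -152.3° is +96.8°.
Midpoint longitude = +110.9° + (+96.8°)/2 = +110.9° + 48.4° = +159.3°.
(The naïve average (+110.9 + -152.3)/2 = -20.7° is on the wrong side of the globe.)

159.3°E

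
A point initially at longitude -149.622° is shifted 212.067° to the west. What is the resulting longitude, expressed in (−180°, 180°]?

Start at -149.622°; shift −212.067° → -361.689°.
-361.689° lies outside (−180°, 180°]; add 360° → -1.689°.

-1.689°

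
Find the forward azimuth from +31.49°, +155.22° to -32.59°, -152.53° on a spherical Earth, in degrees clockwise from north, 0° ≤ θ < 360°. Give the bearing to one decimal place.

137.6°

Δλ = -152.53 − 155.22 = -307.75°; wrapped into (−180°, 180°]: 52.25°.
θ = atan2( sin Δλ · cos φ₂ , cos φ₁ · sin φ₂ − sin φ₁ · cos φ₂ · cos Δλ )
  = atan2(0.66619, -0.72874) = 137.567° → normalised to [0°, 360°): 137.567°.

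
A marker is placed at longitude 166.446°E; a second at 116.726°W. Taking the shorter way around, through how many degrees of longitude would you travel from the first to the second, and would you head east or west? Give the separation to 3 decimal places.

Raw difference: -116.726 − 166.446 = -283.172°.
Normalise into (−180°, 180°]: -283.172° + 360° = 76.828°.
Positive ⇒ the second point lies to the east; separation 76.828°.

76.828° east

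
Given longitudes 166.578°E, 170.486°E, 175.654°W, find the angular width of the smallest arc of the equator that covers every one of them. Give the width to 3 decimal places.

17.768°

Sort the longitudes: -175.654°, +166.578°, +170.486°.
Eastward gaps between consecutive values (wrapping around): 342.232°, 3.908°, 13.860°.
Largest gap = 342.232° ⇒ minimal covering band is its complement: 360° − 342.232° = 17.768°.
Band runs from +166.578° eastward to -175.654°, crossing the antimeridian.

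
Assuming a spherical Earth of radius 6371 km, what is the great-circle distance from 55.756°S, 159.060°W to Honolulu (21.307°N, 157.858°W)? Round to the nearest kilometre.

Δλ = -157.858 − -159.060 = 1.202°.
Δφ = 21.307 − -55.756 = 77.063°.
a = sin²(Δφ/2) + cos φ₁ · cos φ₂ · sin²(Δλ/2) = 0.388118.
c = 2·atan2(√a, √(1−a)) = 1.34512 rad → d = 6371·c ≈ 8569.77 km.

8570 km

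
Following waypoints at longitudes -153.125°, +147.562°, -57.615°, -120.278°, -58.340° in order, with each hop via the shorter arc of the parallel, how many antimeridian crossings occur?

2

Leg 1: -153.125° → +147.562°, shortest Δλ = -59.313° (west) — crosses 180°.
Leg 2: +147.562° → -57.615°, shortest Δλ = 154.823° (east) — crosses 180°.
Leg 3: -57.615° → -120.278°, shortest Δλ = -62.663° (west) — does not cross 180°.
Leg 4: -120.278° → -58.340°, shortest Δλ = 61.938° (east) — does not cross 180°.
Total crossings: 2.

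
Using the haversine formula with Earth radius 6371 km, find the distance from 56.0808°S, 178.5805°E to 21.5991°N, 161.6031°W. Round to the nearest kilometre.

8837 km

Δλ = -161.6031 − 178.5805 = -340.1836°; wrapped into (−180°, 180°]: 19.8164°.
Δφ = 21.5991 − -56.0808 = 77.6799°.
a = sin²(Δφ/2) + cos φ₁ · cos φ₂ · sin²(Δλ/2) = 0.408675.
c = 2·atan2(√a, √(1−a)) = 1.38712 rad → d = 6371·c ≈ 8837.32 km.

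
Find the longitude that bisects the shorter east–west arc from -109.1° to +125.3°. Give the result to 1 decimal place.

Signed shortest Δλ from -109.1° to +125.3° is -125.6°.
Midpoint longitude = -109.1° + (-125.6°)/2 = -109.1° − 62.8° = -171.9°.
(The naïve average (-109.1 + +125.3)/2 = 8.1° is on the wrong side of the globe.)

-171.9°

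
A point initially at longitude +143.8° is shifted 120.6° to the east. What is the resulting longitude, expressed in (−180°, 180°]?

Start at +143.8°; shift +120.6° → +264.4°.
+264.4° lies outside (−180°, 180°]; subtract 360° → -95.6°.

-95.6°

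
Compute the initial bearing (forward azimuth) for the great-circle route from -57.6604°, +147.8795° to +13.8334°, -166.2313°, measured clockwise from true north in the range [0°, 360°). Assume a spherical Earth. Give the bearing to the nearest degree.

Δλ = -166.2313 − 147.8795 = -314.1108°; wrapped into (−180°, 180°]: 45.8892°.
θ = atan2( sin Δλ · cos φ₂ , cos φ₁ · sin φ₂ − sin φ₁ · cos φ₂ · cos Δλ )
  = atan2(0.69717, 0.69893) = 44.928° → normalised to [0°, 360°): 44.928°.

45°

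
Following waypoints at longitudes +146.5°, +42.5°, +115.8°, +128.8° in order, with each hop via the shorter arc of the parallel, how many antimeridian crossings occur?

0

Leg 1: +146.5° → +42.5°, shortest Δλ = -104.0° (west) — does not cross 180°.
Leg 2: +42.5° → +115.8°, shortest Δλ = 73.3° (east) — does not cross 180°.
Leg 3: +115.8° → +128.8°, shortest Δλ = 13.0° (east) — does not cross 180°.
Total crossings: 0.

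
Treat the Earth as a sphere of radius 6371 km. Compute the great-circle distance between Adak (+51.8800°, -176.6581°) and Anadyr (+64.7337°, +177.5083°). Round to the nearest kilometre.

Δλ = 177.5083 − -176.6581 = 354.1664°; wrapped into (−180°, 180°]: -5.8336°.
Δφ = 64.7337 − 51.8800 = 12.8537°.
a = sin²(Δφ/2) + cos φ₁ · cos φ₂ · sin²(Δλ/2) = 0.013212.
c = 2·atan2(√a, √(1−a)) = 0.23039 rad → d = 6371·c ≈ 1467.83 km.

1468 km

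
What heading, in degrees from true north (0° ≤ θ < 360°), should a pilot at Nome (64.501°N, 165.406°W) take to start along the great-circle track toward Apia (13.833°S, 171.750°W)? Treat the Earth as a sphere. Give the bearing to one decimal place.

Δλ = -171.750 − -165.406 = -6.344°.
θ = atan2( sin Δλ · cos φ₂ , cos φ₁ · sin φ₂ − sin φ₁ · cos φ₂ · cos Δλ )
  = atan2(-0.10729, -0.97398) = -173.714° → normalised to [0°, 360°): 186.286°.

186.3°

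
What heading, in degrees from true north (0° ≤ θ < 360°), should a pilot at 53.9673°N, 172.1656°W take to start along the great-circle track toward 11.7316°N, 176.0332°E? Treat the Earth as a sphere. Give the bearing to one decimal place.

Δλ = 176.0332 − -172.1656 = 348.1988°; wrapped into (−180°, 180°]: -11.8012°.
θ = atan2( sin Δλ · cos φ₂ , cos φ₁ · sin φ₂ − sin φ₁ · cos φ₂ · cos Δλ )
  = atan2(-0.20024, -0.65545) = -163.012° → normalised to [0°, 360°): 196.988°.

197.0°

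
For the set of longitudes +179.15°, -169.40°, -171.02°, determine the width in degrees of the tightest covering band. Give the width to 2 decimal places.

Sort the longitudes: -171.02°, -169.40°, +179.15°.
Eastward gaps between consecutive values (wrapping around): 1.62°, 348.55°, 9.83°.
Largest gap = 348.55° ⇒ minimal covering band is its complement: 360° − 348.55° = 11.45°.
Band runs from +179.15° eastward to -169.40°, crossing the antimeridian.

11.45°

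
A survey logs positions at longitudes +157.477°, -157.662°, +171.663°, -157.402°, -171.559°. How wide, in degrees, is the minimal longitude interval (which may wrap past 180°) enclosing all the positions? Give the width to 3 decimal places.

45.121°

Sort the longitudes: -171.559°, -157.662°, -157.402°, +157.477°, +171.663°.
Eastward gaps between consecutive values (wrapping around): 13.897°, 0.260°, 314.879°, 14.186°, 16.778°.
Largest gap = 314.879° ⇒ minimal covering band is its complement: 360° − 314.879° = 45.121°.
Band runs from +157.477° eastward to -157.402°, crossing the antimeridian.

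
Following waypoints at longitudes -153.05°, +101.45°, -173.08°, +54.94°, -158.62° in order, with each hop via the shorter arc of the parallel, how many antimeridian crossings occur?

Leg 1: -153.05° → +101.45°, shortest Δλ = -105.5° (west) — crosses 180°.
Leg 2: +101.45° → -173.08°, shortest Δλ = 85.47° (east) — crosses 180°.
Leg 3: -173.08° → +54.94°, shortest Δλ = -131.98° (west) — crosses 180°.
Leg 4: +54.94° → -158.62°, shortest Δλ = 146.44° (east) — crosses 180°.
Total crossings: 4.

4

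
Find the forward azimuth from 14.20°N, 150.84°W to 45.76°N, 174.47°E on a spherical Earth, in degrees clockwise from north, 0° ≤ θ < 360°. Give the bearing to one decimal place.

324.4°

Δλ = 174.47 − -150.84 = 325.31°; wrapped into (−180°, 180°]: -34.69°.
θ = atan2( sin Δλ · cos φ₂ , cos φ₁ · sin φ₂ − sin φ₁ · cos φ₂ · cos Δλ )
  = atan2(-0.39707, 0.55381) = -35.639° → normalised to [0°, 360°): 324.361°.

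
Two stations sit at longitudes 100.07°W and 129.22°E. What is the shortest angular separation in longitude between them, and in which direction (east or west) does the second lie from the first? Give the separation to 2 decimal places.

Raw difference: 129.22 − -100.07 = 229.29°.
Normalise into (−180°, 180°]: 229.29° − 360° = -130.71°.
Negative ⇒ the second point lies to the west; separation 130.71°.

130.71° west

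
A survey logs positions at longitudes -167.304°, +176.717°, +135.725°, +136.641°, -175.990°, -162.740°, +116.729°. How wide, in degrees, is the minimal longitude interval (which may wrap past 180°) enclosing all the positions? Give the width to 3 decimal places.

80.531°

Sort the longitudes: -175.990°, -167.304°, -162.740°, +116.729°, +135.725°, +136.641°, +176.717°.
Eastward gaps between consecutive values (wrapping around): 8.686°, 4.564°, 279.469°, 18.996°, 0.916°, 40.076°, 7.293°.
Largest gap = 279.469° ⇒ minimal covering band is its complement: 360° − 279.469° = 80.531°.
Band runs from +116.729° eastward to -162.740°, crossing the antimeridian.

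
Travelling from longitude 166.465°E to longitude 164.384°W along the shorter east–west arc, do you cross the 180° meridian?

Naïve |-164.384 − 166.465| = 330.849° > 180°, so the shorter arc goes the other way round — across 180°.
Signed shortest Δλ = ((-164.384 − 166.465 + 180) mod 360) − 180 = 29.151°.
Going east by 29.151° from +166.465° passes through 180° before reaching -164.384°.

Yes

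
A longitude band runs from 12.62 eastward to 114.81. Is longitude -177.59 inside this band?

Band width going east from +12.62° to +114.81°: ((114.81 − 12.62) mod 360) = 102.19°.
Offset of -177.59° east of the west edge: ((-177.59 − 12.62) mod 360) = 169.79°.
169.79° > 102.19° ⇒ outside.

No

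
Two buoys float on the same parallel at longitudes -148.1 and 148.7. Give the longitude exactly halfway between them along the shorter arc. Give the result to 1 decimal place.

-179.7°

Signed shortest Δλ from -148.1° to +148.7° is -63.2°.
Midpoint longitude = -148.1° + (-63.2°)/2 = -148.1° − 31.6° = -179.7°.
(The naïve average (-148.1 + +148.7)/2 = 0.3° is on the wrong side of the globe.)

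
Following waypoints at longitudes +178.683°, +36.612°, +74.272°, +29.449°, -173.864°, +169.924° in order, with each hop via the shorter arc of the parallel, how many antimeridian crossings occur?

2

Leg 1: +178.683° → +36.612°, shortest Δλ = -142.071° (west) — does not cross 180°.
Leg 2: +36.612° → +74.272°, shortest Δλ = 37.66° (east) — does not cross 180°.
Leg 3: +74.272° → +29.449°, shortest Δλ = -44.823° (west) — does not cross 180°.
Leg 4: +29.449° → -173.864°, shortest Δλ = 156.687° (east) — crosses 180°.
Leg 5: -173.864° → +169.924°, shortest Δλ = -16.212° (west) — crosses 180°.
Total crossings: 2.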